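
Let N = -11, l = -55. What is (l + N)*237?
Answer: -15642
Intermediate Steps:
(l + N)*237 = (-55 - 11)*237 = -66*237 = -15642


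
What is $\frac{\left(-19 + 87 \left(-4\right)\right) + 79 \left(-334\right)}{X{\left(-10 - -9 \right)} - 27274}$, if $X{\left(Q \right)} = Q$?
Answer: $\frac{26753}{27275} \approx 0.98086$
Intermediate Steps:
$\frac{\left(-19 + 87 \left(-4\right)\right) + 79 \left(-334\right)}{X{\left(-10 - -9 \right)} - 27274} = \frac{\left(-19 + 87 \left(-4\right)\right) + 79 \left(-334\right)}{\left(-10 - -9\right) - 27274} = \frac{\left(-19 - 348\right) - 26386}{\left(-10 + 9\right) - 27274} = \frac{-367 - 26386}{-1 - 27274} = - \frac{26753}{-27275} = \left(-26753\right) \left(- \frac{1}{27275}\right) = \frac{26753}{27275}$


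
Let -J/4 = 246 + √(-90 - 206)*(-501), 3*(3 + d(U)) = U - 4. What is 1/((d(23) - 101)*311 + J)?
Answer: -282225/19548772249 - 36072*I*√74/19548772249 ≈ -1.4437e-5 - 1.5873e-5*I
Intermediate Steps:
d(U) = -13/3 + U/3 (d(U) = -3 + (U - 4)/3 = -3 + (-4 + U)/3 = -3 + (-4/3 + U/3) = -13/3 + U/3)
J = -984 + 4008*I*√74 (J = -4*(246 + √(-90 - 206)*(-501)) = -4*(246 + √(-296)*(-501)) = -4*(246 + (2*I*√74)*(-501)) = -4*(246 - 1002*I*√74) = -984 + 4008*I*√74 ≈ -984.0 + 34478.0*I)
1/((d(23) - 101)*311 + J) = 1/(((-13/3 + (⅓)*23) - 101)*311 + (-984 + 4008*I*√74)) = 1/(((-13/3 + 23/3) - 101)*311 + (-984 + 4008*I*√74)) = 1/((10/3 - 101)*311 + (-984 + 4008*I*√74)) = 1/(-293/3*311 + (-984 + 4008*I*√74)) = 1/(-91123/3 + (-984 + 4008*I*√74)) = 1/(-94075/3 + 4008*I*√74)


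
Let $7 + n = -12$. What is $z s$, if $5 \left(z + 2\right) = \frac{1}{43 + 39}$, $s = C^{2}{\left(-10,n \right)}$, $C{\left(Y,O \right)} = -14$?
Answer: $- \frac{80262}{205} \approx -391.52$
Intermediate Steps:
$n = -19$ ($n = -7 - 12 = -19$)
$s = 196$ ($s = \left(-14\right)^{2} = 196$)
$z = - \frac{819}{410}$ ($z = -2 + \frac{1}{5 \left(43 + 39\right)} = -2 + \frac{1}{5 \cdot 82} = -2 + \frac{1}{5} \cdot \frac{1}{82} = -2 + \frac{1}{410} = - \frac{819}{410} \approx -1.9976$)
$z s = \left(- \frac{819}{410}\right) 196 = - \frac{80262}{205}$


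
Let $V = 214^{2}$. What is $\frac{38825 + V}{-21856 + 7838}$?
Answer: $- \frac{84621}{14018} \approx -6.0366$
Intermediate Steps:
$V = 45796$
$\frac{38825 + V}{-21856 + 7838} = \frac{38825 + 45796}{-21856 + 7838} = \frac{84621}{-14018} = 84621 \left(- \frac{1}{14018}\right) = - \frac{84621}{14018}$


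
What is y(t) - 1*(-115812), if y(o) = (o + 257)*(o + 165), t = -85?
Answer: 129572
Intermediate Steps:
y(o) = (165 + o)*(257 + o) (y(o) = (257 + o)*(165 + o) = (165 + o)*(257 + o))
y(t) - 1*(-115812) = (42405 + (-85)² + 422*(-85)) - 1*(-115812) = (42405 + 7225 - 35870) + 115812 = 13760 + 115812 = 129572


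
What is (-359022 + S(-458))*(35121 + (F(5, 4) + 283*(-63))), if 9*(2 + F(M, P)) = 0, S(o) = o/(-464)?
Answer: -720066904375/116 ≈ -6.2075e+9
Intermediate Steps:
S(o) = -o/464 (S(o) = o*(-1/464) = -o/464)
F(M, P) = -2 (F(M, P) = -2 + (⅑)*0 = -2 + 0 = -2)
(-359022 + S(-458))*(35121 + (F(5, 4) + 283*(-63))) = (-359022 - 1/464*(-458))*(35121 + (-2 + 283*(-63))) = (-359022 + 229/232)*(35121 + (-2 - 17829)) = -83292875*(35121 - 17831)/232 = -83292875/232*17290 = -720066904375/116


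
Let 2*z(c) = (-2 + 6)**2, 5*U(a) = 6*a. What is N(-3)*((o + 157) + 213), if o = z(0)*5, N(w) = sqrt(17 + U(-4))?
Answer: 82*sqrt(305) ≈ 1432.1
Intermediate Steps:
U(a) = 6*a/5 (U(a) = (6*a)/5 = 6*a/5)
z(c) = 8 (z(c) = (-2 + 6)**2/2 = (1/2)*4**2 = (1/2)*16 = 8)
N(w) = sqrt(305)/5 (N(w) = sqrt(17 + (6/5)*(-4)) = sqrt(17 - 24/5) = sqrt(61/5) = sqrt(305)/5)
o = 40 (o = 8*5 = 40)
N(-3)*((o + 157) + 213) = (sqrt(305)/5)*((40 + 157) + 213) = (sqrt(305)/5)*(197 + 213) = (sqrt(305)/5)*410 = 82*sqrt(305)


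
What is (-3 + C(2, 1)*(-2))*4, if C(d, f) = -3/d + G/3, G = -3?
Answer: 8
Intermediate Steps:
C(d, f) = -1 - 3/d (C(d, f) = -3/d - 3/3 = -3/d - 3*⅓ = -3/d - 1 = -1 - 3/d)
(-3 + C(2, 1)*(-2))*4 = (-3 + ((-3 - 1*2)/2)*(-2))*4 = (-3 + ((-3 - 2)/2)*(-2))*4 = (-3 + ((½)*(-5))*(-2))*4 = (-3 - 5/2*(-2))*4 = (-3 + 5)*4 = 2*4 = 8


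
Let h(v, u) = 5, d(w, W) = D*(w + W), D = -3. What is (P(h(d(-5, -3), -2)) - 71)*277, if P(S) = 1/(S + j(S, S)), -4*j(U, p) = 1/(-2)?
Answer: -804131/41 ≈ -19613.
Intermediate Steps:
j(U, p) = 1/8 (j(U, p) = -1/4/(-2) = -1/4*(-1/2) = 1/8)
d(w, W) = -3*W - 3*w (d(w, W) = -3*(w + W) = -3*(W + w) = -3*W - 3*w)
P(S) = 1/(1/8 + S) (P(S) = 1/(S + 1/8) = 1/(1/8 + S))
(P(h(d(-5, -3), -2)) - 71)*277 = (8/(1 + 8*5) - 71)*277 = (8/(1 + 40) - 71)*277 = (8/41 - 71)*277 = -2903/41*277 = -804131/41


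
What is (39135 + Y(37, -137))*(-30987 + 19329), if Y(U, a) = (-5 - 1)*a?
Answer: -465818706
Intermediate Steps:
Y(U, a) = -6*a
(39135 + Y(37, -137))*(-30987 + 19329) = (39135 - 6*(-137))*(-30987 + 19329) = (39135 + 822)*(-11658) = 39957*(-11658) = -465818706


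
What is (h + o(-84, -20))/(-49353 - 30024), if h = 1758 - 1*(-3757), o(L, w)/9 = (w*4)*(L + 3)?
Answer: -63835/79377 ≈ -0.80420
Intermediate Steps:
o(L, w) = 36*w*(3 + L) (o(L, w) = 9*((w*4)*(L + 3)) = 9*((4*w)*(3 + L)) = 9*(4*w*(3 + L)) = 36*w*(3 + L))
h = 5515 (h = 1758 + 3757 = 5515)
(h + o(-84, -20))/(-49353 - 30024) = (5515 + 36*(-20)*(3 - 84))/(-49353 - 30024) = (5515 + 36*(-20)*(-81))/(-79377) = (5515 + 58320)*(-1/79377) = 63835*(-1/79377) = -63835/79377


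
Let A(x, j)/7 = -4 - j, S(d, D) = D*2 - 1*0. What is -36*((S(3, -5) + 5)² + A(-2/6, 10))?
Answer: 2628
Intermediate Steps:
S(d, D) = 2*D (S(d, D) = 2*D + 0 = 2*D)
A(x, j) = -28 - 7*j (A(x, j) = 7*(-4 - j) = -28 - 7*j)
-36*((S(3, -5) + 5)² + A(-2/6, 10)) = -36*((2*(-5) + 5)² + (-28 - 7*10)) = -36*((-10 + 5)² + (-28 - 70)) = -36*((-5)² - 98) = -36*(25 - 98) = -36*(-73) = 2628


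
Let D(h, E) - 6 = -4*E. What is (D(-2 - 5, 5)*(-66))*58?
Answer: 53592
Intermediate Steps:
D(h, E) = 6 - 4*E
(D(-2 - 5, 5)*(-66))*58 = ((6 - 4*5)*(-66))*58 = ((6 - 20)*(-66))*58 = -14*(-66)*58 = 924*58 = 53592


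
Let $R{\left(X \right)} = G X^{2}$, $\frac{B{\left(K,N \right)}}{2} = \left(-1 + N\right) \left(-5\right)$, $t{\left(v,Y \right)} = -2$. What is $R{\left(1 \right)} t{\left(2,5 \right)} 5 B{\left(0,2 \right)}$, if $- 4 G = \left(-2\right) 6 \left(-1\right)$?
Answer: $-300$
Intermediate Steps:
$G = -3$ ($G = - \frac{\left(-2\right) 6 \left(-1\right)}{4} = - \frac{\left(-12\right) \left(-1\right)}{4} = \left(- \frac{1}{4}\right) 12 = -3$)
$B{\left(K,N \right)} = 10 - 10 N$ ($B{\left(K,N \right)} = 2 \left(-1 + N\right) \left(-5\right) = 2 \left(5 - 5 N\right) = 10 - 10 N$)
$R{\left(X \right)} = - 3 X^{2}$
$R{\left(1 \right)} t{\left(2,5 \right)} 5 B{\left(0,2 \right)} = - 3 \cdot 1^{2} \left(\left(-2\right) 5\right) \left(10 - 20\right) = \left(-3\right) 1 \left(-10\right) \left(10 - 20\right) = \left(-3\right) \left(-10\right) \left(-10\right) = 30 \left(-10\right) = -300$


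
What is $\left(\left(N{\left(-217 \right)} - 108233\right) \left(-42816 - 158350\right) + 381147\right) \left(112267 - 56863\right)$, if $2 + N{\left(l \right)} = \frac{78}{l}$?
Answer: $\frac{37396775829755124}{31} \approx 1.2063 \cdot 10^{15}$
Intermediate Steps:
$N{\left(l \right)} = -2 + \frac{78}{l}$
$\left(\left(N{\left(-217 \right)} - 108233\right) \left(-42816 - 158350\right) + 381147\right) \left(112267 - 56863\right) = \left(\left(\left(-2 + \frac{78}{-217}\right) - 108233\right) \left(-42816 - 158350\right) + 381147\right) \left(112267 - 56863\right) = \left(\left(\left(-2 + 78 \left(- \frac{1}{217}\right)\right) - 108233\right) \left(-201166\right) + 381147\right) 55404 = \left(\left(\left(-2 - \frac{78}{217}\right) - 108233\right) \left(-201166\right) + 381147\right) 55404 = \left(\left(- \frac{512}{217} - 108233\right) \left(-201166\right) + 381147\right) 55404 = \left(\left(- \frac{23487073}{217}\right) \left(-201166\right) + 381147\right) 55404 = \left(\frac{674971503874}{31} + 381147\right) 55404 = \frac{674983319431}{31} \cdot 55404 = \frac{37396775829755124}{31}$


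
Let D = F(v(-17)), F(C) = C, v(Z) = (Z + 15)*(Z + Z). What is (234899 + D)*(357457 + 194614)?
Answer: 129718466657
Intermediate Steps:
v(Z) = 2*Z*(15 + Z) (v(Z) = (15 + Z)*(2*Z) = 2*Z*(15 + Z))
D = 68 (D = 2*(-17)*(15 - 17) = 2*(-17)*(-2) = 68)
(234899 + D)*(357457 + 194614) = (234899 + 68)*(357457 + 194614) = 234967*552071 = 129718466657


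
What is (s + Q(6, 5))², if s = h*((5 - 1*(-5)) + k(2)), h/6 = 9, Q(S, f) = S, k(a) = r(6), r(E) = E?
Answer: 756900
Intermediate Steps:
k(a) = 6
h = 54 (h = 6*9 = 54)
s = 864 (s = 54*((5 - 1*(-5)) + 6) = 54*((5 + 5) + 6) = 54*(10 + 6) = 54*16 = 864)
(s + Q(6, 5))² = (864 + 6)² = 870² = 756900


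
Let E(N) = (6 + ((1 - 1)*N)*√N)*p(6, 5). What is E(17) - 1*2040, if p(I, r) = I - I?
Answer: -2040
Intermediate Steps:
p(I, r) = 0
E(N) = 0 (E(N) = (6 + ((1 - 1)*N)*√N)*0 = (6 + (0*N)*√N)*0 = (6 + 0*√N)*0 = (6 + 0)*0 = 6*0 = 0)
E(17) - 1*2040 = 0 - 1*2040 = 0 - 2040 = -2040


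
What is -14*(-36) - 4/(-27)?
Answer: 13612/27 ≈ 504.15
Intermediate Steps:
-14*(-36) - 4/(-27) = 504 - 4*(-1/27) = 504 + 4/27 = 13612/27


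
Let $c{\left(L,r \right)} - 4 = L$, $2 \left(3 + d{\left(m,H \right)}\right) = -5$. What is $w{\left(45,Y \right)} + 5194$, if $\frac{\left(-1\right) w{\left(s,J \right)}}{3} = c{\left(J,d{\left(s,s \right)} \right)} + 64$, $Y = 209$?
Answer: $4363$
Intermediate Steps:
$d{\left(m,H \right)} = - \frac{11}{2}$ ($d{\left(m,H \right)} = -3 + \frac{1}{2} \left(-5\right) = -3 - \frac{5}{2} = - \frac{11}{2}$)
$c{\left(L,r \right)} = 4 + L$
$w{\left(s,J \right)} = -204 - 3 J$ ($w{\left(s,J \right)} = - 3 \left(\left(4 + J\right) + 64\right) = - 3 \left(68 + J\right) = -204 - 3 J$)
$w{\left(45,Y \right)} + 5194 = \left(-204 - 627\right) + 5194 = -831 + 5194 = 4363$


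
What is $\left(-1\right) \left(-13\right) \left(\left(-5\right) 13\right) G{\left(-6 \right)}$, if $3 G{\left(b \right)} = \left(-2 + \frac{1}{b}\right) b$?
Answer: $- \frac{10985}{3} \approx -3661.7$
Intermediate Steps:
$G{\left(b \right)} = \frac{b \left(-2 + \frac{1}{b}\right)}{3}$ ($G{\left(b \right)} = \frac{\left(-2 + \frac{1}{b}\right) b}{3} = \frac{b \left(-2 + \frac{1}{b}\right)}{3}$)
$\left(-1\right) \left(-13\right) \left(\left(-5\right) 13\right) G{\left(-6 \right)} = \left(-1\right) \left(-13\right) \left(\left(-5\right) 13\right) \left(\frac{1}{3} - -4\right) = 13 \left(-65\right) \left(\frac{1}{3} + 4\right) = \left(-845\right) \frac{13}{3} = - \frac{10985}{3}$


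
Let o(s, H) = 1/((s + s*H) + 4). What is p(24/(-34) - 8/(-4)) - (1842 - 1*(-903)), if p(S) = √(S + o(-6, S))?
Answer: -2745 + √9490386/2822 ≈ -2743.9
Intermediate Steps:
o(s, H) = 1/(4 + s + H*s) (o(s, H) = 1/((s + H*s) + 4) = 1/(4 + s + H*s))
p(S) = √(S + 1/(-2 - 6*S)) (p(S) = √(S + 1/(4 - 6 + S*(-6))) = √(S + 1/(4 - 6 - 6*S)) = √(S + 1/(-2 - 6*S)))
p(24/(-34) - 8/(-4)) - (1842 - 1*(-903)) = √((24/(-34) - 8/(-4)) + 1/(-2 - 6*(24/(-34) - 8/(-4)))) - (1842 - 1*(-903)) = √((24*(-1/34) - 8*(-¼)) + 1/(-2 - 6*(24*(-1/34) - 8*(-¼)))) - (1842 + 903) = √((-12/17 + 2) + 1/(-2 - 6*(-12/17 + 2))) - 1*2745 = √(22/17 + 1/(-2 - 6*22/17)) - 2745 = √(22/17 + 1/(-2 - 132/17)) - 2745 = √(22/17 + 1/(-166/17)) - 2745 = √(22/17 - 17/166) - 2745 = √(3363/2822) - 2745 = √9490386/2822 - 2745 = -2745 + √9490386/2822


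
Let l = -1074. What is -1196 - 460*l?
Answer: 492844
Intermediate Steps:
-1196 - 460*l = -1196 - 460*(-1074) = -1196 + 494040 = 492844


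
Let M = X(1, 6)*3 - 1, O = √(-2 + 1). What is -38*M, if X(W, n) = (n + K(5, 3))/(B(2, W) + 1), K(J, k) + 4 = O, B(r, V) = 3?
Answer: -19 - 57*I/2 ≈ -19.0 - 28.5*I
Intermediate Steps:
O = I (O = √(-1) = I ≈ 1.0*I)
K(J, k) = -4 + I
X(W, n) = -1 + I/4 + n/4 (X(W, n) = (n + (-4 + I))/(3 + 1) = (-4 + I + n)/4 = (-4 + I + n)*(¼) = -1 + I/4 + n/4)
M = ½ + 3*I/4 (M = (-1 + I/4 + (¼)*6)*3 - 1 = (-1 + I/4 + 3/2)*3 - 1 = (½ + I/4)*3 - 1 = (3/2 + 3*I/4) - 1 = ½ + 3*I/4 ≈ 0.5 + 0.75*I)
-38*M = -38*(½ + 3*I/4) = -19 - 57*I/2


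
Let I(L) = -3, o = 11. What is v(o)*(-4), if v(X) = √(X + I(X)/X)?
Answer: -4*√1298/11 ≈ -13.101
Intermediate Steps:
v(X) = √(X - 3/X)
v(o)*(-4) = √(11 - 3/11)*(-4) = √(118/11)*(-4) = (√1298/11)*(-4) = -4*√1298/11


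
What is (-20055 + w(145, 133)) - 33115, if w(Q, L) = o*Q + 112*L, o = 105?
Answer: -23049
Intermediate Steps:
w(Q, L) = 105*Q + 112*L
(-20055 + w(145, 133)) - 33115 = (-20055 + (105*145 + 112*133)) - 33115 = (-20055 + (15225 + 14896)) - 33115 = (-20055 + 30121) - 33115 = 10066 - 33115 = -23049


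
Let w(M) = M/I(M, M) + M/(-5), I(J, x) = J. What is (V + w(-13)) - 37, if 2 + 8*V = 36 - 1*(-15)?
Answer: -1091/40 ≈ -27.275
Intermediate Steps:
V = 49/8 (V = -¼ + (36 - 1*(-15))/8 = -¼ + (36 + 15)/8 = -¼ + (⅛)*51 = -¼ + 51/8 = 49/8 ≈ 6.1250)
w(M) = 1 - M/5 (w(M) = M/M + M/(-5) = 1 + M*(-⅕) = 1 - M/5)
(V + w(-13)) - 37 = (49/8 + (1 - ⅕*(-13))) - 37 = (49/8 + (1 + 13/5)) - 37 = (49/8 + 18/5) - 37 = 389/40 - 37 = -1091/40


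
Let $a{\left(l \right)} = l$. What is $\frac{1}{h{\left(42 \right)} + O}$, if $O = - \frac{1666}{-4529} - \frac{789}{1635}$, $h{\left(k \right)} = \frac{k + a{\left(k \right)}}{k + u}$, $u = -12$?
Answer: $\frac{352615}{946871} \approx 0.3724$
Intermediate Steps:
$h{\left(k \right)} = \frac{2 k}{-12 + k}$ ($h{\left(k \right)} = \frac{k + k}{k - 12} = \frac{2 k}{-12 + k}$)
$O = - \frac{40451}{352615}$ ($O = \left(-1666\right) \left(- \frac{1}{4529}\right) - \frac{263}{545} = \frac{238}{647} - \frac{263}{545} = - \frac{40451}{352615} \approx -0.11472$)
$\frac{1}{h{\left(42 \right)} + O} = \frac{1}{2 \cdot 42 \frac{1}{-12 + 42} - \frac{40451}{352615}} = \frac{1}{2 \cdot 42 \cdot \frac{1}{30} - \frac{40451}{352615}} = \frac{1}{\frac{14}{5} - \frac{40451}{352615}} = \frac{1}{\frac{946871}{352615}} = \frac{352615}{946871}$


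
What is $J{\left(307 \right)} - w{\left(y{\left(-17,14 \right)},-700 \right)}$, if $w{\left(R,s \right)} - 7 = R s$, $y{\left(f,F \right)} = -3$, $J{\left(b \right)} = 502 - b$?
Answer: $-1912$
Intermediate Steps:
$w{\left(R,s \right)} = 7 + R s$
$J{\left(307 \right)} - w{\left(y{\left(-17,14 \right)},-700 \right)} = \left(502 - 307\right) - \left(7 - -2100\right) = \left(502 - 307\right) - \left(7 + 2100\right) = 195 - 2107 = -1912$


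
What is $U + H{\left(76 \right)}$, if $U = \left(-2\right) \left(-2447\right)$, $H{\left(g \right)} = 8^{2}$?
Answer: $4958$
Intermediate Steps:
$H{\left(g \right)} = 64$
$U = 4894$
$U + H{\left(76 \right)} = 4894 + 64 = 4958$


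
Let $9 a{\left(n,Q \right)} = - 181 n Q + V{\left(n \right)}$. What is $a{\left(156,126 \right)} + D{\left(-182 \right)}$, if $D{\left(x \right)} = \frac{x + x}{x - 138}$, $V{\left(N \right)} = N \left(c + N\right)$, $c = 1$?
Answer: $- \frac{94219567}{240} \approx -3.9258 \cdot 10^{5}$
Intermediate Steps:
$V{\left(N \right)} = N \left(1 + N\right)$
$D{\left(x \right)} = \frac{2 x}{-138 + x}$
$a{\left(n,Q \right)} = - \frac{181 Q n}{9} + \frac{n \left(1 + n\right)}{9}$ ($a{\left(n,Q \right)} = \frac{- 181 n Q + n \left(1 + n\right)}{9} = \frac{- 181 Q n + n \left(1 + n\right)}{9} = \frac{n \left(1 + n\right) - 181 Q n}{9} = - \frac{181 Q n}{9} + \frac{n \left(1 + n\right)}{9}$)
$a{\left(156,126 \right)} + D{\left(-182 \right)} = \frac{1}{9} \cdot 156 \left(1 + 156 - 22806\right) + 2 \left(-182\right) \frac{1}{-138 - 182} = \frac{1}{9} \cdot 156 \left(1 + 156 - 22806\right) + 2 \left(-182\right) \frac{1}{-320} = \frac{1}{9} \cdot 156 \left(-22649\right) + 2 \left(-182\right) \left(- \frac{1}{320}\right) = - \frac{1177748}{3} + \frac{91}{80} = - \frac{94219567}{240}$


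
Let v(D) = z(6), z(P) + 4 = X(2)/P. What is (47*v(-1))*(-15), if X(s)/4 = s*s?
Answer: 940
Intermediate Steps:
X(s) = 4*s² (X(s) = 4*(s*s) = 4*s²)
z(P) = -4 + 16/P (z(P) = -4 + (4*2²)/P = -4 + (4*4)/P = -4 + 16/P)
v(D) = -4/3 (v(D) = -4 + 16/6 = -4 + 16*(⅙) = -4 + 8/3 = -4/3)
(47*v(-1))*(-15) = (47*(-4/3))*(-15) = -188/3*(-15) = 940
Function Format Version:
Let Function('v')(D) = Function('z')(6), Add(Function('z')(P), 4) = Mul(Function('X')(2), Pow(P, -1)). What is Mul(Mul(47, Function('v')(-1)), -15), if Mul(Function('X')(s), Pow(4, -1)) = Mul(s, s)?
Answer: 940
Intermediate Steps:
Function('X')(s) = Mul(4, Pow(s, 2)) (Function('X')(s) = Mul(4, Mul(s, s)) = Mul(4, Pow(s, 2)))
Function('z')(P) = Add(-4, Mul(16, Pow(P, -1))) (Function('z')(P) = Add(-4, Mul(Mul(4, Pow(2, 2)), Pow(P, -1))) = Add(-4, Mul(Mul(4, 4), Pow(P, -1))) = Add(-4, Mul(16, Pow(P, -1))))
Function('v')(D) = Rational(-4, 3) (Function('v')(D) = Add(-4, Mul(16, Pow(6, -1))) = Add(-4, Mul(16, Rational(1, 6))) = Add(-4, Rational(8, 3)) = Rational(-4, 3))
Mul(Mul(47, Function('v')(-1)), -15) = Mul(Mul(47, Rational(-4, 3)), -15) = Mul(Rational(-188, 3), -15) = 940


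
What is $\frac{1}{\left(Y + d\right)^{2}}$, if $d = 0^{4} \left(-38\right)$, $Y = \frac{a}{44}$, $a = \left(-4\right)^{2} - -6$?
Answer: $4$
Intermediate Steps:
$a = 22$ ($a = 16 + 6 = 22$)
$Y = \frac{1}{2}$ ($Y = \frac{22}{44} = 22 \cdot \frac{1}{44} = \frac{1}{2} \approx 0.5$)
$d = 0$ ($d = 0 \left(-38\right) = 0$)
$\frac{1}{\left(Y + d\right)^{2}} = \frac{1}{\left(\frac{1}{2} + 0\right)^{2}} = \frac{1}{\left(\frac{1}{2}\right)^{2}} = \frac{1}{\frac{1}{4}} = 4$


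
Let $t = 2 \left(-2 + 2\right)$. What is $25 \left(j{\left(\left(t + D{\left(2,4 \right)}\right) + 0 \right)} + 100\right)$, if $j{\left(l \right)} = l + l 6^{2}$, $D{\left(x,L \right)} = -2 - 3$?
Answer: $-2125$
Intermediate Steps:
$D{\left(x,L \right)} = -5$ ($D{\left(x,L \right)} = -2 - 3 = -5$)
$t = 0$ ($t = 2 \cdot 0 = 0$)
$j{\left(l \right)} = 37 l$ ($j{\left(l \right)} = l + l 36 = l + 36 l = 37 l$)
$25 \left(j{\left(\left(t + D{\left(2,4 \right)}\right) + 0 \right)} + 100\right) = 25 \left(37 \left(\left(0 - 5\right) + 0\right) + 100\right) = 25 \left(37 \left(-5 + 0\right) + 100\right) = 25 \left(37 \left(-5\right) + 100\right) = 25 \left(-185 + 100\right) = 25 \left(-85\right) = -2125$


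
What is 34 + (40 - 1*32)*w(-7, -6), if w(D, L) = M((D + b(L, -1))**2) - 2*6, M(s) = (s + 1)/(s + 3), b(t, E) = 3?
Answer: -1042/19 ≈ -54.842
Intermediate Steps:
M(s) = (1 + s)/(3 + s)
w(D, L) = -12 + (1 + (3 + D)**2)/(3 + (3 + D)**2) (w(D, L) = (1 + (D + 3)**2)/(3 + (D + 3)**2) - 2*6 = (1 + (3 + D)**2)/(3 + (3 + D)**2) - 12 = -12 + (1 + (3 + D)**2)/(3 + (3 + D)**2))
34 + (40 - 1*32)*w(-7, -6) = 34 + (40 - 1*32)*((-35 - 11*(3 - 7)**2)/(3 + (3 - 7)**2)) = 34 + (40 - 32)*((-35 - 11*(-4)**2)/(3 + (-4)**2)) = 34 + 8*((-35 - 11*16)/(3 + 16)) = 34 + 8*((-35 - 176)/19) = 34 + 8*((1/19)*(-211)) = 34 + 8*(-211/19) = 34 - 1688/19 = -1042/19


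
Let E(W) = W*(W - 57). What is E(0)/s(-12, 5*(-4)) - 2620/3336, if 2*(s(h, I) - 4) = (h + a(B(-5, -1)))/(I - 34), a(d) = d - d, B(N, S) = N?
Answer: -655/834 ≈ -0.78537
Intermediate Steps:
a(d) = 0
s(h, I) = 4 + h/(2*(-34 + I)) (s(h, I) = 4 + ((h + 0)/(I - 34))/2 = 4 + (h/(-34 + I))/2 = 4 + h/(2*(-34 + I)))
E(W) = W*(-57 + W)
E(0)/s(-12, 5*(-4)) - 2620/3336 = (0*(-57 + 0))/(((-272 - 12 + 8*(5*(-4)))/(2*(-34 + 5*(-4))))) - 2620/3336 = (0*(-57))/(((-272 - 12 + 8*(-20))/(2*(-34 - 20)))) - 2620*1/3336 = 0/(((½)*(-272 - 12 - 160)/(-54))) - 655/834 = 0/(((½)*(-1/54)*(-444))) - 655/834 = 0/(37/9) - 655/834 = 0*(9/37) - 655/834 = 0 - 655/834 = -655/834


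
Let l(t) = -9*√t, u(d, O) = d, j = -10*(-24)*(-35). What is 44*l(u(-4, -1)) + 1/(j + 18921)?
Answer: 1/10521 - 792*I ≈ 9.5048e-5 - 792.0*I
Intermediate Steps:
j = -8400 (j = 240*(-35) = -8400)
44*l(u(-4, -1)) + 1/(j + 18921) = 44*(-18*I) + 1/(-8400 + 18921) = 44*(-18*I) + 1/10521 = -792*I + 1/10521 = 1/10521 - 792*I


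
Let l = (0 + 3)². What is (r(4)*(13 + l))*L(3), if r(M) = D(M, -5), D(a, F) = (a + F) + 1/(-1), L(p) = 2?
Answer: -88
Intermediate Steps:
D(a, F) = -1 + F + a (D(a, F) = (F + a) - 1 = -1 + F + a)
r(M) = -6 + M (r(M) = -1 - 5 + M = -6 + M)
l = 9 (l = 3² = 9)
(r(4)*(13 + l))*L(3) = ((-6 + 4)*(13 + 9))*2 = -2*22*2 = -44*2 = -88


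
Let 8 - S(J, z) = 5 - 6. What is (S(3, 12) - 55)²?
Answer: 2116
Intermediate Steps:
S(J, z) = 9 (S(J, z) = 8 - (5 - 6) = 8 - 1*(-1) = 8 + 1 = 9)
(S(3, 12) - 55)² = (9 - 55)² = (-46)² = 2116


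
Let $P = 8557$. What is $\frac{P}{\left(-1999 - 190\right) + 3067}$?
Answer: $\frac{8557}{878} \approx 9.746$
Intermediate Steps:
$\frac{P}{\left(-1999 - 190\right) + 3067} = \frac{8557}{\left(-1999 - 190\right) + 3067} = \frac{8557}{-2189 + 3067} = \frac{8557}{878}$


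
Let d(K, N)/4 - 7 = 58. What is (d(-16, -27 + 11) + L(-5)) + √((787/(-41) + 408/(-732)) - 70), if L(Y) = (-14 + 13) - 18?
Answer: 241 + I*√561401971/2501 ≈ 241.0 + 9.4738*I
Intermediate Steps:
d(K, N) = 260 (d(K, N) = 28 + 4*58 = 28 + 232 = 260)
L(Y) = -19 (L(Y) = -1 - 18 = -19)
(d(-16, -27 + 11) + L(-5)) + √((787/(-41) + 408/(-732)) - 70) = (260 - 19) + √((787/(-41) + 408/(-732)) - 70) = 241 + √((787*(-1/41) + 408*(-1/732)) - 70) = 241 + √((-787/41 - 34/61) - 70) = 241 + √(-49401/2501 - 70) = 241 + √(-224471/2501) = 241 + I*√561401971/2501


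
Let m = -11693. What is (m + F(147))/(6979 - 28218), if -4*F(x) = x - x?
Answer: 11693/21239 ≈ 0.55054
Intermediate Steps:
F(x) = 0 (F(x) = -(x - x)/4 = -1/4*0 = 0)
(m + F(147))/(6979 - 28218) = (-11693 + 0)/(6979 - 28218) = -11693/(-21239) = -11693*(-1/21239) = 11693/21239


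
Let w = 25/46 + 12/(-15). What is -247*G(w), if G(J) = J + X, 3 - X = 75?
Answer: 4104893/230 ≈ 17847.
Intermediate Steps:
X = -72 (X = 3 - 1*75 = 3 - 75 = -72)
w = -59/230 (w = 25*(1/46) + 12*(-1/15) = 25/46 - ⅘ = -59/230 ≈ -0.25652)
G(J) = -72 + J (G(J) = J - 72 = -72 + J)
-247*G(w) = -247*(-72 - 59/230) = -247*(-16619/230) = 4104893/230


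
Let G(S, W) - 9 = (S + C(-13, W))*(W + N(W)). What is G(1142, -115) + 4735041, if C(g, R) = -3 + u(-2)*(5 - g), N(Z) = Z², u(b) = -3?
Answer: 18959400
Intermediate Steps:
C(g, R) = -18 + 3*g (C(g, R) = -3 - 3*(5 - g) = -3 + (-15 + 3*g) = -18 + 3*g)
G(S, W) = 9 + (-57 + S)*(W + W²) (G(S, W) = 9 + (S + (-18 + 3*(-13)))*(W + W²) = 9 + (S + (-18 - 39))*(W + W²) = 9 + (S - 57)*(W + W²) = 9 + (-57 + S)*(W + W²))
G(1142, -115) + 4735041 = (9 - 57*(-115) - 57*(-115)² + 1142*(-115) + 1142*(-115)²) + 4735041 = (9 + 6555 - 57*13225 - 131330 + 1142*13225) + 4735041 = (9 + 6555 - 753825 - 131330 + 15102950) + 4735041 = 14224359 + 4735041 = 18959400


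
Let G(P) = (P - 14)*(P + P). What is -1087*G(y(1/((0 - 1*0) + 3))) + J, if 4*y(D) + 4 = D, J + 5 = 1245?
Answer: -2051023/72 ≈ -28486.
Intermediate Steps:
J = 1240 (J = -5 + 1245 = 1240)
y(D) = -1 + D/4
G(P) = 2*P*(-14 + P) (G(P) = (-14 + P)*(2*P) = 2*P*(-14 + P))
-1087*G(y(1/((0 - 1*0) + 3))) + J = -2174*(-1 + 1/(4*((0 - 1*0) + 3)))*(-14 + (-1 + 1/(4*((0 - 1*0) + 3)))) + 1240 = -2174*(-1 + 1/(4*((0 + 0) + 3)))*(-14 + (-1 + 1/(4*((0 + 0) + 3)))) + 1240 = -2174*(-1 + 1/(4*(0 + 3)))*(-14 + (-1 + 1/(4*(0 + 3)))) + 1240 = -2174*(-1 + (¼)/3)*(-14 + (-1 + (¼)/3)) + 1240 = -2174*(-1 + (¼)*(⅓))*(-14 + (-1 + (¼)*(⅓))) + 1240 = -2174*(-1 + 1/12)*(-14 + (-1 + 1/12)) + 1240 = -2174*(-11)*(-14 - 11/12)/12 + 1240 = -2174*(-11)*(-179)/(12*12) + 1240 = -1087*1969/72 + 1240 = -2140303/72 + 1240 = -2051023/72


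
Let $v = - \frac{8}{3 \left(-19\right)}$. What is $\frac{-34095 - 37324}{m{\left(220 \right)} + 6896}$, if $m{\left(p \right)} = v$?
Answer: $- \frac{4070883}{393080} \approx -10.356$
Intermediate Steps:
$v = \frac{8}{57}$ ($v = - \frac{8}{-57} = \left(-8\right) \left(- \frac{1}{57}\right) = \frac{8}{57} \approx 0.14035$)
$m{\left(p \right)} = \frac{8}{57}$
$\frac{-34095 - 37324}{m{\left(220 \right)} + 6896} = \frac{-34095 - 37324}{\frac{8}{57} + 6896} = - \frac{71419}{\frac{393080}{57}} = \left(-71419\right) \frac{57}{393080} = - \frac{4070883}{393080}$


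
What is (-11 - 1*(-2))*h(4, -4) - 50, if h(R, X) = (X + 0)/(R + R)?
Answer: -91/2 ≈ -45.500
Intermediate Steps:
h(R, X) = X/(2*R) (h(R, X) = X/((2*R)) = X*(1/(2*R)) = X/(2*R))
(-11 - 1*(-2))*h(4, -4) - 50 = (-11 - 1*(-2))*((1/2)*(-4)/4) - 50 = (-11 + 2)*((1/2)*(-4)*(1/4)) - 50 = -9*(-1/2) - 50 = 9/2 - 50 = -91/2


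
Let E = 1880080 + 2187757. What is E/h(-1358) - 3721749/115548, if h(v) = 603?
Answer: 155928738343/23225148 ≈ 6713.8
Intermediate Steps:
E = 4067837
E/h(-1358) - 3721749/115548 = 4067837/603 - 3721749/115548 = 4067837*(1/603) - 3721749*1/115548 = 4067837/603 - 1240583/38516 = 155928738343/23225148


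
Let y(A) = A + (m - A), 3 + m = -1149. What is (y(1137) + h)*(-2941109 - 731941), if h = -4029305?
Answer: 14804070083850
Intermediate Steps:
m = -1152 (m = -3 - 1149 = -1152)
y(A) = -1152 (y(A) = A + (-1152 - A) = -1152)
(y(1137) + h)*(-2941109 - 731941) = (-1152 - 4029305)*(-2941109 - 731941) = -4030457*(-3673050) = 14804070083850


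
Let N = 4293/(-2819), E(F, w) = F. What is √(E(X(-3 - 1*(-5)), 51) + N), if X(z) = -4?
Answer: I*√43889011/2819 ≈ 2.3501*I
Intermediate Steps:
N = -4293/2819 (N = 4293*(-1/2819) = -4293/2819 ≈ -1.5229)
√(E(X(-3 - 1*(-5)), 51) + N) = √(-4 - 4293/2819) = √(-15569/2819) = I*√43889011/2819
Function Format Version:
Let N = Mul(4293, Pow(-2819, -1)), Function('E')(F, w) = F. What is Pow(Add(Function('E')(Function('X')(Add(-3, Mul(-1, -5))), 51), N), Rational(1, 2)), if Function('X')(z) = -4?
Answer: Mul(Rational(1, 2819), I, Pow(43889011, Rational(1, 2))) ≈ Mul(2.3501, I)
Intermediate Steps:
N = Rational(-4293, 2819) (N = Mul(4293, Rational(-1, 2819)) = Rational(-4293, 2819) ≈ -1.5229)
Pow(Add(Function('E')(Function('X')(Add(-3, Mul(-1, -5))), 51), N), Rational(1, 2)) = Pow(Add(-4, Rational(-4293, 2819)), Rational(1, 2)) = Pow(Rational(-15569, 2819), Rational(1, 2)) = Mul(Rational(1, 2819), I, Pow(43889011, Rational(1, 2)))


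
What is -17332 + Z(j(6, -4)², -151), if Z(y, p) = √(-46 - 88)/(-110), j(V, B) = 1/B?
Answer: -17332 - I*√134/110 ≈ -17332.0 - 0.10523*I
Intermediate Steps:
Z(y, p) = -I*√134/110 (Z(y, p) = √(-134)*(-1/110) = (I*√134)*(-1/110) = -I*√134/110)
-17332 + Z(j(6, -4)², -151) = -17332 - I*√134/110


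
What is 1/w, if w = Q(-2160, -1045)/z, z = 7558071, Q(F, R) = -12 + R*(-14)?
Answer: 7558071/14618 ≈ 517.04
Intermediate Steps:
Q(F, R) = -12 - 14*R
w = 14618/7558071 (w = (-12 - 14*(-1045))/7558071 = (-12 + 14630)*(1/7558071) = 14618*(1/7558071) = 14618/7558071 ≈ 0.0019341)
1/w = 1/(14618/7558071) = 7558071/14618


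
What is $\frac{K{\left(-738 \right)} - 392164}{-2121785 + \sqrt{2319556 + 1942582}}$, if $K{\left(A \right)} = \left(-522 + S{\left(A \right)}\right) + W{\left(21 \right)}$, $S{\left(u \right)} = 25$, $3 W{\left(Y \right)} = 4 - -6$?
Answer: $\frac{2499405441805}{13505901972261} + \frac{1177973 \sqrt{4262138}}{13505901972261} \approx 0.18524$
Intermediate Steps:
$W{\left(Y \right)} = \frac{10}{3}$ ($W{\left(Y \right)} = \frac{4 - -6}{3} = \frac{4 + 6}{3} = \frac{1}{3} \cdot 10 = \frac{10}{3}$)
$K{\left(A \right)} = - \frac{1481}{3}$ ($K{\left(A \right)} = \left(-522 + 25\right) + \frac{10}{3} = -497 + \frac{10}{3} = - \frac{1481}{3}$)
$\frac{K{\left(-738 \right)} - 392164}{-2121785 + \sqrt{2319556 + 1942582}} = \frac{- \frac{1481}{3} - 392164}{-2121785 + \sqrt{2319556 + 1942582}} = - \frac{1177973}{3 \left(-2121785 + \sqrt{4262138}\right)}$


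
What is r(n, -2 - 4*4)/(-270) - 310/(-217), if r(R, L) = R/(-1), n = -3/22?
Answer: 19793/13860 ≈ 1.4281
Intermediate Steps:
n = -3/22 (n = -3*1/22 = -3/22 ≈ -0.13636)
r(R, L) = -R (r(R, L) = R*(-1) = -R)
r(n, -2 - 4*4)/(-270) - 310/(-217) = -1*(-3/22)/(-270) - 310/(-217) = (3/22)*(-1/270) - 310*(-1/217) = -1/1980 + 10/7 = 19793/13860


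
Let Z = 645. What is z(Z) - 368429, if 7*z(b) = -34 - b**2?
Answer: -427866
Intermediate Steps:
z(b) = -34/7 - b**2/7 (z(b) = (-34 - b**2)/7 = -34/7 - b**2/7)
z(Z) - 368429 = (-34/7 - 1/7*645**2) - 368429 = (-34/7 - 1/7*416025) - 368429 = (-34/7 - 416025/7) - 368429 = -59437 - 368429 = -427866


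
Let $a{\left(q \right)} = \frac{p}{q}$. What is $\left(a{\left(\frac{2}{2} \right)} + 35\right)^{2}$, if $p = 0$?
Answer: $1225$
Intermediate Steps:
$a{\left(q \right)} = 0$ ($a{\left(q \right)} = \frac{0}{q} = 0$)
$\left(a{\left(\frac{2}{2} \right)} + 35\right)^{2} = \left(0 + 35\right)^{2} = 35^{2} = 1225$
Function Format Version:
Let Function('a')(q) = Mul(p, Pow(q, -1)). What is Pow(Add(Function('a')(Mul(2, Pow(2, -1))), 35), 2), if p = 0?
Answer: 1225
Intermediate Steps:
Function('a')(q) = 0 (Function('a')(q) = Mul(0, Pow(q, -1)) = 0)
Pow(Add(Function('a')(Mul(2, Pow(2, -1))), 35), 2) = Pow(Add(0, 35), 2) = Pow(35, 2) = 1225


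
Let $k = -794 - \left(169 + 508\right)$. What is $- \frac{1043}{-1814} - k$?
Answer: $\frac{2669437}{1814} \approx 1471.6$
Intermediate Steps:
$k = -1471$ ($k = -794 - 677 = -1471$)
$- \frac{1043}{-1814} - k = - \frac{1043}{-1814} - -1471 = \left(-1043\right) \left(- \frac{1}{1814}\right) + 1471 = \frac{1043}{1814} + 1471 = \frac{2669437}{1814}$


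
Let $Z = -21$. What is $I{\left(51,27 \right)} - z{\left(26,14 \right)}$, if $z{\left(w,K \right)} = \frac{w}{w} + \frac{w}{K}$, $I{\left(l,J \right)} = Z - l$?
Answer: $- \frac{524}{7} \approx -74.857$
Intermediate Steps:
$I{\left(l,J \right)} = -21 - l$
$z{\left(w,K \right)} = 1 + \frac{w}{K}$
$I{\left(51,27 \right)} - z{\left(26,14 \right)} = \left(-21 - 51\right) - \frac{14 + 26}{14} = \left(-21 - 51\right) - \frac{1}{14} \cdot 40 = -72 - \frac{20}{7} = - \frac{524}{7}$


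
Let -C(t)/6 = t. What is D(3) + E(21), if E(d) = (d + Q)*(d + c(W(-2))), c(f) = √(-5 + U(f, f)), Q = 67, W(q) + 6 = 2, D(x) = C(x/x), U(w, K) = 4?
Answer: 1842 + 88*I ≈ 1842.0 + 88.0*I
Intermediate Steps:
C(t) = -6*t
D(x) = -6 (D(x) = -6*x/x = -6*1 = -6)
W(q) = -4 (W(q) = -6 + 2 = -4)
c(f) = I (c(f) = √(-5 + 4) = √(-1) = I)
E(d) = (67 + d)*(I + d) (E(d) = (d + 67)*(d + I) = (67 + d)*(I + d))
D(3) + E(21) = -6 + (21² + 67*I + 21*(67 + I)) = -6 + (441 + 67*I + (1407 + 21*I)) = -6 + (1848 + 88*I) = 1842 + 88*I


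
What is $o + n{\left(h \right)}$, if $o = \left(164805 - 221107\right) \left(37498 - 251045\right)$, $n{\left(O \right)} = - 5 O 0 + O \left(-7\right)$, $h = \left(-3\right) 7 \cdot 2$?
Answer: $12023123488$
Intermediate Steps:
$h = -42$ ($h = \left(-21\right) 2 = -42$)
$n{\left(O \right)} = - 7 O$ ($n{\left(O \right)} = 0 - 7 O = - 7 O$)
$o = 12023123194$ ($o = \left(-56302\right) \left(-213547\right) = 12023123194$)
$o + n{\left(h \right)} = 12023123194 - -294 = 12023123194 + 294 = 12023123488$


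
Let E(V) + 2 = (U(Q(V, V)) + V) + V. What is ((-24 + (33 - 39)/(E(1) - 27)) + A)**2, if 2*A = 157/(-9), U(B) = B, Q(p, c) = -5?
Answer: 21949225/20736 ≈ 1058.5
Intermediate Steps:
A = -157/18 (A = (157/(-9))/2 = (157*(-1/9))/2 = (1/2)*(-157/9) = -157/18 ≈ -8.7222)
E(V) = -7 + 2*V (E(V) = -2 + ((-5 + V) + V) = -2 + (-5 + 2*V) = -7 + 2*V)
((-24 + (33 - 39)/(E(1) - 27)) + A)**2 = ((-24 + (33 - 39)/((-7 + 2*1) - 27)) - 157/18)**2 = ((-24 - 6/((-7 + 2) - 27)) - 157/18)**2 = ((-24 - 6/(-5 - 27)) - 157/18)**2 = ((-24 - 6/(-32)) - 157/18)**2 = ((-24 - 6*(-1/32)) - 157/18)**2 = ((-24 + 3/16) - 157/18)**2 = (-381/16 - 157/18)**2 = (-4685/144)**2 = 21949225/20736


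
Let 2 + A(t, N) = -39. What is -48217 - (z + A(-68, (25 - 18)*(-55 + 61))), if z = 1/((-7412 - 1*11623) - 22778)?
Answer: -2014383087/41813 ≈ -48176.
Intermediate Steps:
A(t, N) = -41 (A(t, N) = -2 - 39 = -41)
z = -1/41813 (z = 1/((-7412 - 11623) - 22778) = 1/(-19035 - 22778) = 1/(-41813) = -1/41813 ≈ -2.3916e-5)
-48217 - (z + A(-68, (25 - 18)*(-55 + 61))) = -48217 - (-1/41813 - 41) = -48217 - 1*(-1714334/41813) = -48217 + 1714334/41813 = -2014383087/41813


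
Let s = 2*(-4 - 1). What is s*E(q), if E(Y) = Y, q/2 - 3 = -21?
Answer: 360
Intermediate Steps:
q = -36 (q = 6 + 2*(-21) = 6 - 42 = -36)
s = -10 (s = 2*(-5) = -10)
s*E(q) = -10*(-36) = 360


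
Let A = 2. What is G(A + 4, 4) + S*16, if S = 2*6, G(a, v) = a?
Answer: 198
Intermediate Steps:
S = 12
G(A + 4, 4) + S*16 = (2 + 4) + 12*16 = 6 + 192 = 198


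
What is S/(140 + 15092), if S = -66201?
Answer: -66201/15232 ≈ -4.3462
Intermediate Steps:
S/(140 + 15092) = -66201/(140 + 15092) = -66201/15232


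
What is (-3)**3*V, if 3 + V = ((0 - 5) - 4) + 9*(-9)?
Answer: 2511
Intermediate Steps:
V = -93 (V = -3 + (((0 - 5) - 4) + 9*(-9)) = -3 + ((-5 - 4) - 81) = -3 + (-9 - 81) = -3 - 90 = -93)
(-3)**3*V = (-3)**3*(-93) = -27*(-93) = 2511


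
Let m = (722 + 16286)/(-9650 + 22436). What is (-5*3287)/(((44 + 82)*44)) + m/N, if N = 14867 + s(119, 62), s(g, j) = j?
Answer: -522842427673/176375147256 ≈ -2.9644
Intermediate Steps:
N = 14929 (N = 14867 + 62 = 14929)
m = 8504/6393 (m = 17008/12786 = 17008*(1/12786) = 8504/6393 ≈ 1.3302)
(-5*3287)/(((44 + 82)*44)) + m/N = (-5*3287)/(((44 + 82)*44)) + (8504/6393)/14929 = -16435/(126*44) + (8504/6393)*(1/14929) = -16435/5544 + 8504/95441097 = -522842427673/176375147256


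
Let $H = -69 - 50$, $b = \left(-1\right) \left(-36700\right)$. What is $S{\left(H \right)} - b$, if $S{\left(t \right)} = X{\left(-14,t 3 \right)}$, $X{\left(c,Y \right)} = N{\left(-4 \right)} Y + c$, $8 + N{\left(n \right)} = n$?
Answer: $-32430$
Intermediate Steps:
$N{\left(n \right)} = -8 + n$
$X{\left(c,Y \right)} = c - 12 Y$ ($X{\left(c,Y \right)} = \left(-8 - 4\right) Y + c = - 12 Y + c = c - 12 Y$)
$b = 36700$
$H = -119$
$S{\left(t \right)} = -14 - 36 t$ ($S{\left(t \right)} = -14 - 12 t 3 = -14 - 12 \cdot 3 t = -14 - 36 t$)
$S{\left(H \right)} - b = \left(-14 - -4284\right) - 36700 = \left(-14 + 4284\right) - 36700 = 4270 - 36700 = -32430$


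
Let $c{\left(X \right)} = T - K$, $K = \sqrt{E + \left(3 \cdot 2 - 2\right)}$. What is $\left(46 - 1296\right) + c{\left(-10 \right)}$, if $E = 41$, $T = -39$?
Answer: $-1289 - 3 \sqrt{5} \approx -1295.7$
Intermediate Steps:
$K = 3 \sqrt{5}$ ($K = \sqrt{41 + \left(3 \cdot 2 - 2\right)} = \sqrt{41 + \left(6 - 2\right)} = \sqrt{41 + 4} = \sqrt{45} = 3 \sqrt{5} \approx 6.7082$)
$c{\left(X \right)} = -39 - 3 \sqrt{5}$
$\left(46 - 1296\right) + c{\left(-10 \right)} = \left(46 - 1296\right) - \left(39 + 3 \sqrt{5}\right) = -1250 - \left(39 + 3 \sqrt{5}\right) = -1289 - 3 \sqrt{5}$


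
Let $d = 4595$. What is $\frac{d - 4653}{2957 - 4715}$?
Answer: $\frac{29}{879} \approx 0.032992$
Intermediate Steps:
$\frac{d - 4653}{2957 - 4715} = \frac{4595 - 4653}{2957 - 4715} = - \frac{58}{-1758} = \left(-58\right) \left(- \frac{1}{1758}\right) = \frac{29}{879}$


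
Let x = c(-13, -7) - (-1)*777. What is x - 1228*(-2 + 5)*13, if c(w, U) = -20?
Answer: -47135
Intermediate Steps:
x = 757 (x = -20 - (-1)*777 = -20 - 1*(-777) = -20 + 777 = 757)
x - 1228*(-2 + 5)*13 = 757 - 1228*(-2 + 5)*13 = 757 - 3684*13 = 757 - 1228*39 = 757 - 47892 = -47135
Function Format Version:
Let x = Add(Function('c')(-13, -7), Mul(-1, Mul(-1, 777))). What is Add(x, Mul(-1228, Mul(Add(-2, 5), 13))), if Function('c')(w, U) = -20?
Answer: -47135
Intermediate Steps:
x = 757 (x = Add(-20, Mul(-1, Mul(-1, 777))) = Add(-20, Mul(-1, -777)) = Add(-20, 777) = 757)
Add(x, Mul(-1228, Mul(Add(-2, 5), 13))) = Add(757, Mul(-1228, Mul(Add(-2, 5), 13))) = Add(757, Mul(-1228, Mul(3, 13))) = Add(757, Mul(-1228, 39)) = Add(757, -47892) = -47135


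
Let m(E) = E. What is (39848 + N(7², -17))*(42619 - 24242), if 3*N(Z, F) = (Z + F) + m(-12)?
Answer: 2197227628/3 ≈ 7.3241e+8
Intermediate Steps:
N(Z, F) = -4 + F/3 + Z/3 (N(Z, F) = ((Z + F) - 12)/3 = ((F + Z) - 12)/3 = (-12 + F + Z)/3 = -4 + F/3 + Z/3)
(39848 + N(7², -17))*(42619 - 24242) = (39848 + (-4 + (⅓)*(-17) + (⅓)*7²))*(42619 - 24242) = (39848 + (-4 - 17/3 + (⅓)*49))*18377 = (39848 + (-4 - 17/3 + 49/3))*18377 = (39848 + 20/3)*18377 = (119564/3)*18377 = 2197227628/3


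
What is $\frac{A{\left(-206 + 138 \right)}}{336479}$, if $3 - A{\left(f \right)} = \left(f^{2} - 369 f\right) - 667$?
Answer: $- \frac{29046}{336479} \approx -0.086323$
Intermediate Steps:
$A{\left(f \right)} = 670 - f^{2} + 369 f$ ($A{\left(f \right)} = 3 - \left(\left(f^{2} - 369 f\right) - 667\right) = 3 - \left(-667 + f^{2} - 369 f\right) = 3 + \left(667 - f^{2} + 369 f\right) = 670 - f^{2} + 369 f$)
$\frac{A{\left(-206 + 138 \right)}}{336479} = \frac{670 - \left(-206 + 138\right)^{2} + 369 \left(-206 + 138\right)}{336479} = \left(670 - \left(-68\right)^{2} + 369 \left(-68\right)\right) \frac{1}{336479} = \left(670 - 4624 - 25092\right) \frac{1}{336479} = \left(-29046\right) \frac{1}{336479} = - \frac{29046}{336479}$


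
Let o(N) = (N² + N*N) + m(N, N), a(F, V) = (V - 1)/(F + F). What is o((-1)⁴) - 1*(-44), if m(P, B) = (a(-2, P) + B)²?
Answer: 47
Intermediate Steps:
a(F, V) = (-1 + V)/(2*F) (a(F, V) = (-1 + V)/((2*F)) = (-1 + V)*(1/(2*F)) = (-1 + V)/(2*F))
m(P, B) = (¼ + B - P/4)² (m(P, B) = ((½)*(-1 + P)/(-2) + B)² = ((½)*(-½)*(-1 + P) + B)² = ((¼ - P/4) + B)² = (¼ + B - P/4)²)
o(N) = 2*N² + (1 + 3*N)²/16 (o(N) = (N² + N*N) + (1 - N + 4*N)²/16 = (N² + N²) + (1 + 3*N)²/16 = 2*N² + (1 + 3*N)²/16)
o((-1)⁴) - 1*(-44) = (1/16 + (3/8)*(-1)⁴ + 41*((-1)⁴)²/16) - 1*(-44) = (1/16 + (3/8)*1 + (41/16)*1²) + 44 = (1/16 + 3/8 + (41/16)*1) + 44 = (1/16 + 3/8 + 41/16) + 44 = 3 + 44 = 47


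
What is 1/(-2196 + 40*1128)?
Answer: 1/42924 ≈ 2.3297e-5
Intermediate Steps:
1/(-2196 + 40*1128) = 1/(-2196 + 45120) = 1/42924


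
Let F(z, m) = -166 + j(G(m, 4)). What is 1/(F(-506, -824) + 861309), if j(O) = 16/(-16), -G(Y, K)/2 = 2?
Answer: 1/861142 ≈ 1.1612e-6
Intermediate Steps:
G(Y, K) = -4 (G(Y, K) = -2*2 = -4)
j(O) = -1 (j(O) = 16*(-1/16) = -1)
F(z, m) = -167 (F(z, m) = -166 - 1 = -167)
1/(F(-506, -824) + 861309) = 1/(-167 + 861309) = 1/861142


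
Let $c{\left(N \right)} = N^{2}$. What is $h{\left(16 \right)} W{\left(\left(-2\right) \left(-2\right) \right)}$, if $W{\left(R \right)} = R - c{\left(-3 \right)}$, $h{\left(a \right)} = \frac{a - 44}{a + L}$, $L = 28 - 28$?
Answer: $\frac{35}{4} \approx 8.75$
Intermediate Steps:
$L = 0$
$h{\left(a \right)} = \frac{-44 + a}{a}$ ($h{\left(a \right)} = \frac{a - 44}{a + 0} = \frac{-44 + a}{a}$)
$W{\left(R \right)} = -9 + R$ ($W{\left(R \right)} = R - \left(-3\right)^{2} = R - 9 = -9 + R$)
$h{\left(16 \right)} W{\left(\left(-2\right) \left(-2\right) \right)} = \frac{-44 + 16}{16} \left(-9 - -4\right) = \frac{1}{16} \left(-28\right) \left(-9 + 4\right) = \left(- \frac{7}{4}\right) \left(-5\right) = \frac{35}{4}$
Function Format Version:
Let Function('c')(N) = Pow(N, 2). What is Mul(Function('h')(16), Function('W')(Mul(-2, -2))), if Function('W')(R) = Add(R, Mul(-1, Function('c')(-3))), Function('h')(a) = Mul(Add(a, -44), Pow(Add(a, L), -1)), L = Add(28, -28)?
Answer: Rational(35, 4) ≈ 8.7500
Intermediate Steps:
L = 0
Function('h')(a) = Mul(Pow(a, -1), Add(-44, a)) (Function('h')(a) = Mul(Add(a, -44), Pow(Add(a, 0), -1)) = Mul(Add(-44, a), Pow(a, -1)) = Mul(Pow(a, -1), Add(-44, a)))
Function('W')(R) = Add(-9, R) (Function('W')(R) = Add(R, Mul(-1, Pow(-3, 2))) = Add(R, Mul(-1, 9)) = Add(R, -9) = Add(-9, R))
Mul(Function('h')(16), Function('W')(Mul(-2, -2))) = Mul(Mul(Pow(16, -1), Add(-44, 16)), Add(-9, Mul(-2, -2))) = Mul(Mul(Rational(1, 16), -28), Add(-9, 4)) = Mul(Rational(-7, 4), -5) = Rational(35, 4)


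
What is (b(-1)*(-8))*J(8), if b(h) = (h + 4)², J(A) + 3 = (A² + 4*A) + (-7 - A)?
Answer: -5616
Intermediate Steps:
J(A) = -10 + A² + 3*A (J(A) = -3 + ((A² + 4*A) + (-7 - A)) = -3 + (-7 + A² + 3*A) = -10 + A² + 3*A)
b(h) = (4 + h)²
(b(-1)*(-8))*J(8) = ((4 - 1)²*(-8))*(-10 + 8² + 3*8) = (3²*(-8))*(-10 + 64 + 24) = (9*(-8))*78 = -72*78 = -5616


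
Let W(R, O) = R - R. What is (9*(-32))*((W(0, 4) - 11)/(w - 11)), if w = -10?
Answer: -1056/7 ≈ -150.86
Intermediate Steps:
W(R, O) = 0
(9*(-32))*((W(0, 4) - 11)/(w - 11)) = (9*(-32))*((0 - 11)/(-10 - 11)) = -(-3168)/(-21) = -(-3168)*(-1)/21 = -288*11/21 = -1056/7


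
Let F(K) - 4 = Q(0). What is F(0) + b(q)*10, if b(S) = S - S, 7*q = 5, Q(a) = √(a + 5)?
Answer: 4 + √5 ≈ 6.2361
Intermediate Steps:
Q(a) = √(5 + a)
F(K) = 4 + √5 (F(K) = 4 + √(5 + 0) = 4 + √5)
q = 5/7 (q = (⅐)*5 = 5/7 ≈ 0.71429)
b(S) = 0
F(0) + b(q)*10 = (4 + √5) + 0*10 = (4 + √5) + 0 = 4 + √5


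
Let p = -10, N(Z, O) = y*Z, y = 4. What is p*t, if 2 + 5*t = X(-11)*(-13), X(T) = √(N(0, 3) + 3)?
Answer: 4 + 26*√3 ≈ 49.033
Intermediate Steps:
N(Z, O) = 4*Z
X(T) = √3 (X(T) = √(4*0 + 3) = √(0 + 3) = √3)
t = -⅖ - 13*√3/5 (t = -⅖ + (√3*(-13))/5 = -⅖ + (-13*√3)/5 = -⅖ - 13*√3/5 ≈ -4.9033)
p*t = -10*(-⅖ - 13*√3/5) = 4 + 26*√3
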